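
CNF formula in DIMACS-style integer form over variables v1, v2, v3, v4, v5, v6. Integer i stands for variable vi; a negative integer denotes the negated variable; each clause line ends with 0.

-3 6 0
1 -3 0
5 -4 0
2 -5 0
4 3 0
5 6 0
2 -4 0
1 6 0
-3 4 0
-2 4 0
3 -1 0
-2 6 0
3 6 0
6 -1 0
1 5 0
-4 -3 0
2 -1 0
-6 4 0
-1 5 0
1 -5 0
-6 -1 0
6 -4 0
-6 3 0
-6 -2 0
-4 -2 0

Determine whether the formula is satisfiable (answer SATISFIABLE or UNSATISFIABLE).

v6 = True:
  propagation gives v4=True, v5=True, v2=True; an empty clause results — contradiction.
v6 = False:
  propagation gives v3=False; an empty clause results — contradiction.
Every branch closes, so no satisfying assignment exists.

UNSATISFIABLE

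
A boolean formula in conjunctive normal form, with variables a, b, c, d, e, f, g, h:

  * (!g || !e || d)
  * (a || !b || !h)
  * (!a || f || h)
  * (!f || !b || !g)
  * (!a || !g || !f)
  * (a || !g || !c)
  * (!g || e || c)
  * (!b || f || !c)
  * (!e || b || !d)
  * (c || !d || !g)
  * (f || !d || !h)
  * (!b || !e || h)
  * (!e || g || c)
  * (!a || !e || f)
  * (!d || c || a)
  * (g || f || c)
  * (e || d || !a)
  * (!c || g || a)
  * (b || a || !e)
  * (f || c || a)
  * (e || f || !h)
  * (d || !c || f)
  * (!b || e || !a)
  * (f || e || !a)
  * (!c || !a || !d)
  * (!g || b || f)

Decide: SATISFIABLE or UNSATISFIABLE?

Try a = True.
For the remaining variables, b = False, c = True, d = False, e = True, f = True, g = False, h = True works.
Every clause has at least one true literal under this assignment.
So a = True, b = False, c = True, d = False, e = True, f = True, g = False, h = True is a satisfying assignment.

SATISFIABLE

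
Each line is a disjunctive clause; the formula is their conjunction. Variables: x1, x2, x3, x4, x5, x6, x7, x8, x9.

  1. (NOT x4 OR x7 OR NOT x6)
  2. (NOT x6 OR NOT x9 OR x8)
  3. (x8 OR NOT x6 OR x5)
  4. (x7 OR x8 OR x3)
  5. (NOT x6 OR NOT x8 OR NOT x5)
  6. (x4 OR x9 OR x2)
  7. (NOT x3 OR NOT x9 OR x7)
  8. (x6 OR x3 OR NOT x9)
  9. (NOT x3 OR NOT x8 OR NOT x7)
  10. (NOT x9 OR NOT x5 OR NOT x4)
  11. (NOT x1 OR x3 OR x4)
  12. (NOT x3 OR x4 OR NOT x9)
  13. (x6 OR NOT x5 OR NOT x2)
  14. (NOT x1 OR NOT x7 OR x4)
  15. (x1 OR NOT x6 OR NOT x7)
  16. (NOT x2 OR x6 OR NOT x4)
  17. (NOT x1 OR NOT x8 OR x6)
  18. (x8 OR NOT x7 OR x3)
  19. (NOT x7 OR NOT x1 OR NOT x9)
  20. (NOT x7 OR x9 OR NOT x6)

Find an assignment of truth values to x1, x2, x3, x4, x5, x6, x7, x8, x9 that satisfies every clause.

x1 = False  x2 = True  x3 = False  x4 = False  x5 = False  x6 = True  x7 = False  x8 = True  x9 = False

Check each clause:
  1. (NOT x4 OR NOT x6 OR x7) — NOT x4 is true.
  2. (NOT x6 OR x8 OR NOT x9) — x8 is true.
  3. (NOT x6 OR x8 OR x5) — x8 is true.
  4. (x3 OR x7 OR x8) — x8 is true.
  5. (NOT x6 OR NOT x8 OR NOT x5) — NOT x5 is true.
  6. (x4 OR x2 OR x9) — x2 is true.
  7. (x7 OR NOT x3 OR NOT x9) — NOT x9 is true.
  8. (NOT x9 OR x3 OR x6) — x6 is true.
  9. (NOT x3 OR NOT x8 OR NOT x7) — NOT x7 is true.
  10. (NOT x9 OR NOT x5 OR NOT x4) — NOT x5 is true.
  11. (x3 OR x4 OR NOT x1) — NOT x1 is true.
  12. (NOT x3 OR NOT x9 OR x4) — NOT x3 is true.
  13. (NOT x2 OR x6 OR NOT x5) — NOT x5 is true.
  14. (x4 OR NOT x1 OR NOT x7) — NOT x7 is true.
  15. (NOT x7 OR NOT x6 OR x1) — NOT x7 is true.
  16. (NOT x2 OR x6 OR NOT x4) — NOT x4 is true.
  17. (NOT x1 OR NOT x8 OR x6) — NOT x1 is true.
  18. (NOT x7 OR x8 OR x3) — x8 is true.
  19. (NOT x9 OR NOT x7 OR NOT x1) — NOT x7 is true.
  20. (x9 OR NOT x6 OR NOT x7) — NOT x7 is true.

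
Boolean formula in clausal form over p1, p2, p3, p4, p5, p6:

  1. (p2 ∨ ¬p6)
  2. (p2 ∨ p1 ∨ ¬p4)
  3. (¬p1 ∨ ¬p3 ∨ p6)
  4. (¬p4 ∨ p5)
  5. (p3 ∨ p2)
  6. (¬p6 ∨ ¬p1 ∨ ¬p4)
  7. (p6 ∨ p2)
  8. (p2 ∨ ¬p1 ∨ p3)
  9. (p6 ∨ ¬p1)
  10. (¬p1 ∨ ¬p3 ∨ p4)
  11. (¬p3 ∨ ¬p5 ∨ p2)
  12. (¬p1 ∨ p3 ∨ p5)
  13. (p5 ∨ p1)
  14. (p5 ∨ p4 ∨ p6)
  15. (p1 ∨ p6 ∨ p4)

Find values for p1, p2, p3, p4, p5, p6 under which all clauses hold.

p1=F, p2=T, p3=F, p4=T, p5=T, p6=F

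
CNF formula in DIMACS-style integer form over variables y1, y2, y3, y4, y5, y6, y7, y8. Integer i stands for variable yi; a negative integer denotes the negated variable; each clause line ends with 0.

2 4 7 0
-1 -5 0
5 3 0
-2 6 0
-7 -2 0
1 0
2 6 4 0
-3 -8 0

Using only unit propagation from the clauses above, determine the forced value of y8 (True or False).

False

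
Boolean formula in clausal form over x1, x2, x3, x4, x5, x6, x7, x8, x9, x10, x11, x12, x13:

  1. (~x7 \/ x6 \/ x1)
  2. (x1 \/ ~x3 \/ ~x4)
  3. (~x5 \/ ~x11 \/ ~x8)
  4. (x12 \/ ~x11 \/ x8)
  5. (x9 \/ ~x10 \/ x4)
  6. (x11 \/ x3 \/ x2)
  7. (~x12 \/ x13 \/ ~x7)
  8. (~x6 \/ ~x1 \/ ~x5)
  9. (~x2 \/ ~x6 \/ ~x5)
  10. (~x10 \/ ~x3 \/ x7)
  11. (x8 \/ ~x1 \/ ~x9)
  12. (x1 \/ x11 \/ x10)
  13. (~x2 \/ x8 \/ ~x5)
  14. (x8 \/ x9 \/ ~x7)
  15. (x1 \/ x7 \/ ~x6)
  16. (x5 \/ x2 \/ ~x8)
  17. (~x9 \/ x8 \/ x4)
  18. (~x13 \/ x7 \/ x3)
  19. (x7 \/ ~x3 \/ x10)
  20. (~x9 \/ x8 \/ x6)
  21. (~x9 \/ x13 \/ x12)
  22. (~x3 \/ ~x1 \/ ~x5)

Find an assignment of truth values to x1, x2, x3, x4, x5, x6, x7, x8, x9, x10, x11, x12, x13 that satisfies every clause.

x1=True, x2=True, x3=False, x4=True, x5=False, x6=True, x7=False, x8=True, x9=False, x10=False, x11=False, x12=True, x13=False

Check each clause:
  1. (x6 \/ x1 \/ ~x7) — ~x7 is true.
  2. (~x3 \/ x1 \/ ~x4) — x1 is true.
  3. (~x8 \/ ~x5 \/ ~x11) — ~x5 is true.
  4. (~x11 \/ x12 \/ x8) — x8 is true.
  5. (~x10 \/ x9 \/ x4) — x4 is true.
  6. (x11 \/ x2 \/ x3) — x2 is true.
  7. (~x7 \/ x13 \/ ~x12) — ~x7 is true.
  8. (~x5 \/ ~x1 \/ ~x6) — ~x5 is true.
  9. (~x5 \/ ~x6 \/ ~x2) — ~x5 is true.
  10. (x7 \/ ~x3 \/ ~x10) — ~x3 is true.
  11. (~x9 \/ ~x1 \/ x8) — x8 is true.
  12. (x1 \/ x10 \/ x11) — x1 is true.
  13. (~x5 \/ ~x2 \/ x8) — x8 is true.
  14. (x8 \/ ~x7 \/ x9) — x8 is true.
  15. (x1 \/ ~x6 \/ x7) — x1 is true.
  16. (x5 \/ ~x8 \/ x2) — x2 is true.
  17. (~x9 \/ x4 \/ x8) — x8 is true.
  18. (~x13 \/ x3 \/ x7) — ~x13 is true.
  19. (x10 \/ ~x3 \/ x7) — ~x3 is true.
  20. (~x9 \/ x6 \/ x8) — x8 is true.
  21. (~x9 \/ x13 \/ x12) — x12 is true.
  22. (~x1 \/ ~x5 \/ ~x3) — ~x5 is true.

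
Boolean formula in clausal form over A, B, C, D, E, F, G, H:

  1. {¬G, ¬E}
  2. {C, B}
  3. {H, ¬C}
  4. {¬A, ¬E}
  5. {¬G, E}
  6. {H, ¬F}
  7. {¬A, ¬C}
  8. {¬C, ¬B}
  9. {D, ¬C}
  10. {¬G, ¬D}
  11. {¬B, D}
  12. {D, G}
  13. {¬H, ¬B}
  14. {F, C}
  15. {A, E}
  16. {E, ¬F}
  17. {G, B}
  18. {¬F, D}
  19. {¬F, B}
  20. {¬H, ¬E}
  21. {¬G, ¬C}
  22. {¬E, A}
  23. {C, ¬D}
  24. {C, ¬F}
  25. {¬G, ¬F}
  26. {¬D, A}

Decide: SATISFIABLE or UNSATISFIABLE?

C = True:
  propagation gives H=True, A=False, B=False, D=True; an empty clause results — contradiction.
C = False:
  propagation gives B=True, D=True; an empty clause results — contradiction.
Every branch closes, so no satisfying assignment exists.

UNSATISFIABLE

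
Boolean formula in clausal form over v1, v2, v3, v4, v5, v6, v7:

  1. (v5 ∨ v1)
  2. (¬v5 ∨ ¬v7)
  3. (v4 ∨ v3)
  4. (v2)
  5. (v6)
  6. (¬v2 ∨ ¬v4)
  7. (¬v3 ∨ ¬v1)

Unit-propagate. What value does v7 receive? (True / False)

False

(v2) stands alone — v2 = True.
(v6) stands alone — v6 = True.
From (¬v4 ∨ ¬v2) and v2 = True: v4 = False.
(v4 ∨ v3): since v4 = False, the clause reduces to (v3). v3 = True.
(¬v3 ∨ ¬v1): since v3 = True, the clause reduces to (¬v1). v1 = False.
(v1 ∨ v5): since v1 = False, the clause reduces to (v5). v5 = True.
(¬v5 ∨ ¬v7) with v5 = True leaves only ¬v7, so v7 = False.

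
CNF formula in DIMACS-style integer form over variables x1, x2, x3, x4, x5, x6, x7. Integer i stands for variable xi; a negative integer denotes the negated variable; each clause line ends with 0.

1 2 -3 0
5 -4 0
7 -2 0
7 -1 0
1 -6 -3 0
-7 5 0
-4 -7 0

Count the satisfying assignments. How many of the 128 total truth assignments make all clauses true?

19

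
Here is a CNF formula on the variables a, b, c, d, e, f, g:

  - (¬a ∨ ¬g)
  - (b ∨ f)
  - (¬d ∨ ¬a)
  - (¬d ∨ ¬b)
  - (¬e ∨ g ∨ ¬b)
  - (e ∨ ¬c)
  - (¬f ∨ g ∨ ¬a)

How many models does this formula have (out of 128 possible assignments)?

Case analysis on a and b:
  a=T, b=T: remaining (c,d,e,f,g) ∈ {(F,F,F,F,F)} — 1.
  a=T, b=F: a clause becomes empty — 0.
  a=F, b=T: f free; 4 ways for (c,d,e,g) × 2^1 = 8.
  a=F, b=F: d, g free; 3 ways for (c,e,f) × 2^2 = 12.
Total: 1 + 0 + 8 + 12 = 21.

21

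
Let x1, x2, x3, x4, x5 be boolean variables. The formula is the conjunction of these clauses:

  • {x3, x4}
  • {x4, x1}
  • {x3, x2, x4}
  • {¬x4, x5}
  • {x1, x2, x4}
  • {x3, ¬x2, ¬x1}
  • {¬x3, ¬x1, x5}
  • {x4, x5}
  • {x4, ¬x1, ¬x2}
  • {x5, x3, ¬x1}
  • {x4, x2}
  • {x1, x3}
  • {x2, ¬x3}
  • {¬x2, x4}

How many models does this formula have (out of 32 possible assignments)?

The models are:
  x1=F x2=T x3=T x4=T x5=T
  x1=T x2=F x3=F x4=T x5=T
  x1=T x2=T x3=T x4=T x5=T
Count: 3.

3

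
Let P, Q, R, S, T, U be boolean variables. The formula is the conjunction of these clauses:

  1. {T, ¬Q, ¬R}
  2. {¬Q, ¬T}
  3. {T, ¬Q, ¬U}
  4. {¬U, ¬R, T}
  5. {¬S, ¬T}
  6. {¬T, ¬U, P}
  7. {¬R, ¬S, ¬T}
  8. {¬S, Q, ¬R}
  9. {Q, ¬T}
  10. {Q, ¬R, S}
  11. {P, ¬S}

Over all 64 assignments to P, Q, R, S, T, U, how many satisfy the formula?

Case analysis on T and Q:
  T=1, Q=1: a clause becomes empty — 0.
  T=1, Q=0: a clause becomes empty — 0.
  T=0, Q=1: remaining (P,R,S,U) ∈ {(0,0,0,0); (1,0,0,0); (1,0,1,0)} — 3.
  T=0, Q=0: U free; 3 ways for (P,R,S) × 2^1 = 6.
Total: 0 + 0 + 3 + 6 = 9.

9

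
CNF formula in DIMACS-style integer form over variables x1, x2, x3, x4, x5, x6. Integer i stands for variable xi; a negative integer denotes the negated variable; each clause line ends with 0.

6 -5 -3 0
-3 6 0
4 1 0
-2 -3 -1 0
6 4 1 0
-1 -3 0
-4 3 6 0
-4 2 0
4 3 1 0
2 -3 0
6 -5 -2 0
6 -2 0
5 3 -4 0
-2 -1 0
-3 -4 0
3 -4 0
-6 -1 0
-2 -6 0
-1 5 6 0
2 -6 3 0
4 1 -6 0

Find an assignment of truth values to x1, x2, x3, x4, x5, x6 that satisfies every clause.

x1=1  x2=0  x3=0  x4=0  x5=1  x6=0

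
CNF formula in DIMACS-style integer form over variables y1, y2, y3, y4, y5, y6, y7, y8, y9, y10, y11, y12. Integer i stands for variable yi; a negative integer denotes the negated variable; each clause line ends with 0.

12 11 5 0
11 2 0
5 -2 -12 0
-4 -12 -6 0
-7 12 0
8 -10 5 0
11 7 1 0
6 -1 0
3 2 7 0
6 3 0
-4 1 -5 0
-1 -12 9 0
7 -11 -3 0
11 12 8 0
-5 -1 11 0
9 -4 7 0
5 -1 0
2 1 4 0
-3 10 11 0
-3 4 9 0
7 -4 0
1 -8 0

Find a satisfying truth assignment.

y1=1, y2=1, y3=0, y4=0, y5=1, y6=1, y7=1, y8=0, y9=1, y10=0, y11=1, y12=1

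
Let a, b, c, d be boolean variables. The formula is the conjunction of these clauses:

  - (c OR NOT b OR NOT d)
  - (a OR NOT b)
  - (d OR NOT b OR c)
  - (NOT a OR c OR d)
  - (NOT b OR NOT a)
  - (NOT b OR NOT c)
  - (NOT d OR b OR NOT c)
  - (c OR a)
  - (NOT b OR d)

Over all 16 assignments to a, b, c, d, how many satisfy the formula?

3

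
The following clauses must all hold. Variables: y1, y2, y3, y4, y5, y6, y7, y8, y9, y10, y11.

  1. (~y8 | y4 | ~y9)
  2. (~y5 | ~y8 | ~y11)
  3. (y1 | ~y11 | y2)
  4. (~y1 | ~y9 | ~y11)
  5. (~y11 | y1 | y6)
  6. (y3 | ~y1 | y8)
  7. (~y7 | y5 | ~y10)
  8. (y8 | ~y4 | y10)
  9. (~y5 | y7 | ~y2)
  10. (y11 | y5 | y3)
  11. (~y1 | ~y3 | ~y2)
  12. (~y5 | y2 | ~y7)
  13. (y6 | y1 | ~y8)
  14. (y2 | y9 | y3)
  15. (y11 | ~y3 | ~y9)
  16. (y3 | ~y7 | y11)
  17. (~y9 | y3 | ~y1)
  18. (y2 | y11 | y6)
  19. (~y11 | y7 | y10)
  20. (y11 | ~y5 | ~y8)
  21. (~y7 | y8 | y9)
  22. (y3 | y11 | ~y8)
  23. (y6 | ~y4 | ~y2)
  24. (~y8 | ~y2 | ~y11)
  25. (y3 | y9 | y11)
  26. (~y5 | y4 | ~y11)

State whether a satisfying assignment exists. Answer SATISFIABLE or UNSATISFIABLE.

Pure literal: y6 appears only positively; assign y6 = True.
Set y1 = True and propagate.
For the remaining variables, y2 = False, y3 = True, y4 = False, y5 = False, y7 = False, y8 = True, y9 = False, y10 = True, y11 = True works.
So y1=True, y2=False, y3=True, y4=False, y5=False, y6=True, y7=False, y8=True, y9=False, y10=True, y11=True is a satisfying assignment.

SATISFIABLE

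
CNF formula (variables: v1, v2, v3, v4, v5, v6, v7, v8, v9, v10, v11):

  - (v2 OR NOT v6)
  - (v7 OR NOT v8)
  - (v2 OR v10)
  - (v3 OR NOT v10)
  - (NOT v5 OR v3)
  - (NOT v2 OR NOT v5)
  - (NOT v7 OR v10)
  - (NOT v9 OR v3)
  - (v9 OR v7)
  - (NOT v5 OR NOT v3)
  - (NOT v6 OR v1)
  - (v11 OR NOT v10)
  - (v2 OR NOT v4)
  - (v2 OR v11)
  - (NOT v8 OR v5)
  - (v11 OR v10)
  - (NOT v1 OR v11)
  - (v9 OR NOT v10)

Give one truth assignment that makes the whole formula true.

v1=True, v2=False, v3=True, v4=False, v5=False, v6=False, v7=False, v8=False, v9=True, v10=True, v11=True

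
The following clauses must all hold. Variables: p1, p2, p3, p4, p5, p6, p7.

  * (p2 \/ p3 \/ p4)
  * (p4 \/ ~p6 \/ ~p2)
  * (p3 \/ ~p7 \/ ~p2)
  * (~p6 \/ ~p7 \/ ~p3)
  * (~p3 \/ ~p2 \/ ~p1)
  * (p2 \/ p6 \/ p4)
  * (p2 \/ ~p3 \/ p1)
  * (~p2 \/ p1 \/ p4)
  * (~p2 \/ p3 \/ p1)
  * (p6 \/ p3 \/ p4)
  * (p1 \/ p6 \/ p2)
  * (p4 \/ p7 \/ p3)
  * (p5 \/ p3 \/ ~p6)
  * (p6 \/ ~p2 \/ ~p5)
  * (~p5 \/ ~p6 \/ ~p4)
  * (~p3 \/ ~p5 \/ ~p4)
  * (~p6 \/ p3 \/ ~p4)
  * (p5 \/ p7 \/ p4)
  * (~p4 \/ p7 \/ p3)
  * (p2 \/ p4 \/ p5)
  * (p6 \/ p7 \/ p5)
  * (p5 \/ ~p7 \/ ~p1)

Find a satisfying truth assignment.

p1=True  p2=False  p3=True  p4=True  p5=False  p6=True  p7=False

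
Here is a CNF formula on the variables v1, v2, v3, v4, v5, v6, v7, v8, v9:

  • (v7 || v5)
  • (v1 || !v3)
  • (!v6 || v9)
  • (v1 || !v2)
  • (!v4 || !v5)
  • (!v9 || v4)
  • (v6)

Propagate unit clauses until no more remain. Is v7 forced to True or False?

True

(v6) is a unit clause: v6 = True.
In (v9 || !v6), !v6 is now false; v9 must hold, so v9 = True.
(v4 || !v9) with v9 = True leaves only v4, so v4 = True.
From (!v4 || !v5) and v4 = True: v5 = False.
In (v7 || v5), v5 is now false; v7 must hold, so v7 = True.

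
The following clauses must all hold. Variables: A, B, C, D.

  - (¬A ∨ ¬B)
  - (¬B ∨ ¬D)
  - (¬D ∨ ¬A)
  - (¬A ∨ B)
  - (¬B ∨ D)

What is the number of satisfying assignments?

Satisfying assignments:
  A=0 B=0 C=0 D=0
  A=0 B=0 C=0 D=1
  A=0 B=0 C=1 D=0
  A=0 B=0 C=1 D=1
Count: 4.

4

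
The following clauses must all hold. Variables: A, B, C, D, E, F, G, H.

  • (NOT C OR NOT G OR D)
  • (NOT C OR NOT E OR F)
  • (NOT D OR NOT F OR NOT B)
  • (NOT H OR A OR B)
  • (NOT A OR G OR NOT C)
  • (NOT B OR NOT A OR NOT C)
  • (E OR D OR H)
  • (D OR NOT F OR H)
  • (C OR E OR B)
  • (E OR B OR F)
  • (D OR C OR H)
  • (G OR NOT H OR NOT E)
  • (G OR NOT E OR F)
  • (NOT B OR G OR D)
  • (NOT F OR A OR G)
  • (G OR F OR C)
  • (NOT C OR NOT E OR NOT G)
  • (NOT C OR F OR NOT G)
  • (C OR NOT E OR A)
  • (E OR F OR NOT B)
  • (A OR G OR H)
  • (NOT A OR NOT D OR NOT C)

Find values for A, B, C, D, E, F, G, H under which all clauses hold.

A=True, B=True, C=False, D=False, E=False, F=True, G=True, H=True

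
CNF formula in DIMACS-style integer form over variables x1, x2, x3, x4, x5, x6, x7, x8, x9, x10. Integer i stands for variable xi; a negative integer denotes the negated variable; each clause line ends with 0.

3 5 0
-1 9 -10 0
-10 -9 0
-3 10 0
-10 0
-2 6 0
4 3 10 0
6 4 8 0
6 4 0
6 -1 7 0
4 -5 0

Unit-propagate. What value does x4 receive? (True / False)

True

(~x10) stands alone — x10 = False.
(~x3 | x10) with x10 = False leaves only ~x3, so x3 = False.
(x3 | x5): since x3 = False, the clause reduces to (x5). x5 = True.
(x3 | x10 | x4): since x10 = False, x3 = False, the clause reduces to (x4). x4 = True.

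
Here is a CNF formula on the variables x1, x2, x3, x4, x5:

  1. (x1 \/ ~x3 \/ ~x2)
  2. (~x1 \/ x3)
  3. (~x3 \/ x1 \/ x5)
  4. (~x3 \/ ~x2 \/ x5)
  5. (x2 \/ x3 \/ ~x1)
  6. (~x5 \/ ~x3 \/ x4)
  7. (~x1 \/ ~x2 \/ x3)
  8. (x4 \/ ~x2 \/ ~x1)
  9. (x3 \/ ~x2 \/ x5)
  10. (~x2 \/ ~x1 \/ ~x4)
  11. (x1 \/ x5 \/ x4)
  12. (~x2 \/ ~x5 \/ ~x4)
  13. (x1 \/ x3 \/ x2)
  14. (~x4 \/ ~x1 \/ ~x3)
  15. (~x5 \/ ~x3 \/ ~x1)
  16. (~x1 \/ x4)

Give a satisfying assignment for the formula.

x1 = False, x2 = False, x3 = True, x4 = True, x5 = True

Try x1 = False.
Try x2 = False.
  then x3 is forced to True.
  then x5 is forced to True.
  then x4 is forced to True.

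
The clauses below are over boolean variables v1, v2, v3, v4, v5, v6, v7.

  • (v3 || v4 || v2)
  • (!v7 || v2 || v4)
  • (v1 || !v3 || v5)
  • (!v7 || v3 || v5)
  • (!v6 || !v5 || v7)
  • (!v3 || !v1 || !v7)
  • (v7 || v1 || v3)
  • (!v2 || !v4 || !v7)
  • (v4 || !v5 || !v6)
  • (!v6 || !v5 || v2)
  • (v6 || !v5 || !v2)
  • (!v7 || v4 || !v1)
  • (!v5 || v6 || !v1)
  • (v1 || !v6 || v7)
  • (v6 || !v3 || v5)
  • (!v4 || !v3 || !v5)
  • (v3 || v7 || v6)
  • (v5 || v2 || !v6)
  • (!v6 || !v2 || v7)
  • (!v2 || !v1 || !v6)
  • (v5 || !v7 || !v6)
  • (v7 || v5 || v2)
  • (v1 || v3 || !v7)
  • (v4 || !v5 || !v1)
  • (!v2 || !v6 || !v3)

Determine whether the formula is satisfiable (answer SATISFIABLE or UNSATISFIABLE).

SATISFIABLE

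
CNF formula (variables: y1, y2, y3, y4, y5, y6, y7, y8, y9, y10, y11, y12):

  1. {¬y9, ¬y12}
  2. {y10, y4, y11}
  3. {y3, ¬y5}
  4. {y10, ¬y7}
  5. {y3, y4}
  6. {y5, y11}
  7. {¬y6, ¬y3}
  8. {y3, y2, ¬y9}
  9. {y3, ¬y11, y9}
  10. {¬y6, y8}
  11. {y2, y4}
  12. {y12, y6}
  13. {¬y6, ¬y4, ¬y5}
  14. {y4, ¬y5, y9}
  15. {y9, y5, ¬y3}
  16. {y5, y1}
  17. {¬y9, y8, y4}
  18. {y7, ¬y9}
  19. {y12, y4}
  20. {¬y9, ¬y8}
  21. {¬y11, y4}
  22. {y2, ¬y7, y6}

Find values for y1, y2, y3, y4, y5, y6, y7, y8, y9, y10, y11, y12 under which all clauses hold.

y1 = T, y2 = F, y3 = T, y4 = T, y5 = T, y6 = F, y7 = F, y8 = F, y9 = F, y10 = F, y11 = T, y12 = T

y1 occurs only positively in the remaining clauses — set y1 = True.
Try y2 = False.
  then y4 is forced to True.
Try y3 = True.
  then y6 is forced to False.
  then y12 is forced to True.
  then y9 is forced to False.
  then y5 is forced to True.
  then y7 is forced to False.
y8, y10, y11 are now unconstrained; take y8 = False, y10 = False, y11 = True.
Every clause has at least one true literal under this assignment.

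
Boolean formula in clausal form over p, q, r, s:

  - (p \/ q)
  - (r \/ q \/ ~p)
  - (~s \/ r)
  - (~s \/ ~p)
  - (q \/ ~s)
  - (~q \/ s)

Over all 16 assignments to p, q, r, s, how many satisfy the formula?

2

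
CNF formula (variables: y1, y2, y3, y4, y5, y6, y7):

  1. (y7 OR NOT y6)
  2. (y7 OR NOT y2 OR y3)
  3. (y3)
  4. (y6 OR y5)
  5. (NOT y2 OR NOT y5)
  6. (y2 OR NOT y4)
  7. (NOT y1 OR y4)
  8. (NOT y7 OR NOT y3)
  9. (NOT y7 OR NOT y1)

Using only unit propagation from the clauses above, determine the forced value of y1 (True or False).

False

Unit clause (y3) sets y3 = True.
In (NOT y7 OR NOT y3), NOT y3 is now false; NOT y7 must hold, so y7 = False.
In (y7 OR NOT y6), y7 is now false; NOT y6 must hold, so y6 = False.
(y5 OR y6) with y6 = False leaves only y5, so y5 = True.
(NOT y5 OR NOT y2): since y5 = True, the clause reduces to (NOT y2). y2 = False.
(y2 OR NOT y4): since y2 = False, the clause reduces to (NOT y4). y4 = False.
(y4 OR NOT y1): since y4 = False, the clause reduces to (NOT y1). y1 = False.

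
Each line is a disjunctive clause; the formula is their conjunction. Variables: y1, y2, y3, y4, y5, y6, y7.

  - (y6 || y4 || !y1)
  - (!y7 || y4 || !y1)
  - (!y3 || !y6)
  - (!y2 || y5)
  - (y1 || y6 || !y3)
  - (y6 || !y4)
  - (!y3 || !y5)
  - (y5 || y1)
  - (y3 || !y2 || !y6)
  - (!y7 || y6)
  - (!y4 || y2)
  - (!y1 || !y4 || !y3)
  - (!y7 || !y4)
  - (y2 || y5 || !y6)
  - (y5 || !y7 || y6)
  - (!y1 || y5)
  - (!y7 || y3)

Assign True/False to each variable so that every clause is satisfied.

y1 = F, y2 = F, y3 = F, y4 = F, y5 = T, y6 = F, y7 = F

y7 occurs only negated in the remaining clauses — set y7 = False.
Branch on y1: take y1 = False.
  then y5 is forced to True.
  then y3 is forced to False.
Branch on y2: take y2 = False.
  then y4 is forced to False.
y6 is now unconstrained; take y6 = False.
Every clause has at least one true literal under this assignment.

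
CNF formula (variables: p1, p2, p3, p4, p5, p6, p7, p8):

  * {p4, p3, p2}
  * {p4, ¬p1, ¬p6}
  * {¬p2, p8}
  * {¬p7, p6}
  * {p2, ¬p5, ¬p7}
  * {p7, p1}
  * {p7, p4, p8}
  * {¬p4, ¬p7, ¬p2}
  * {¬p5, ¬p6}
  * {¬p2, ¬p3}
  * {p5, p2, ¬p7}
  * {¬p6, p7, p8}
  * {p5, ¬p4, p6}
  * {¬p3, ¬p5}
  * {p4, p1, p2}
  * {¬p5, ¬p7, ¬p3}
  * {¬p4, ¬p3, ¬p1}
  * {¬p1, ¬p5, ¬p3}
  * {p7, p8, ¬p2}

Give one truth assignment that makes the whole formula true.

p1=1, p2=1, p3=0, p4=0, p5=0, p6=0, p7=0, p8=1

p8 occurs only positively in the remaining clauses — set p8 = True.
Set p1 = True and propagate.
Set p2 = True and propagate.
  then p3 is forced to False.
For the remaining variables, p4 = False, p5 = False, p6 = False, p7 = False works.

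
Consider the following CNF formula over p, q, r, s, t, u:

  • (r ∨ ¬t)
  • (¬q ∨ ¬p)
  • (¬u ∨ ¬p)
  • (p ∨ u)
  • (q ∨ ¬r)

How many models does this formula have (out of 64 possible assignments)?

Case analysis on p and q:
  p=T, q=T: a clause becomes empty — 0.
  p=T, q=F: remaining (r,s,t,u) ∈ {(F,F,F,F); (F,T,F,F)} — 2.
  p=F, q=T: s free; 3 ways for (r,t,u) × 2^1 = 6.
  p=F, q=F: remaining (r,s,t,u) ∈ {(F,F,F,T); (F,T,F,T)} — 2.
Total: 0 + 2 + 6 + 2 = 10.

10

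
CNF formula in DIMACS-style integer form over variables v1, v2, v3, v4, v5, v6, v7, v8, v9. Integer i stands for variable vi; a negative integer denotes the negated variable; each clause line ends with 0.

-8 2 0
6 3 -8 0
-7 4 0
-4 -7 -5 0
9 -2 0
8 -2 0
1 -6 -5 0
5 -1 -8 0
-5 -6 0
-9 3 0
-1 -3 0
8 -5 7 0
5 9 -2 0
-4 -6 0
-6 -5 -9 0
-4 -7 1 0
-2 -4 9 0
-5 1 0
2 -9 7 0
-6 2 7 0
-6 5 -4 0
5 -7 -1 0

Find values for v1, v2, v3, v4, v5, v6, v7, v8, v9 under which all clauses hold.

v1=F, v2=T, v3=T, v4=F, v5=F, v6=F, v7=F, v8=T, v9=T

Check each clause:
  1. (!v8 || v2) — v2 is true.
  2. (v6 || !v8 || v3) — v3 is true.
  3. (v4 || !v7) — !v7 is true.
  4. (!v7 || !v5 || !v4) — !v7 is true.
  5. (!v2 || v9) — v9 is true.
  6. (!v2 || v8) — v8 is true.
  7. (!v6 || v1 || !v5) — !v6 is true.
  8. (!v1 || v5 || !v8) — !v1 is true.
  9. (!v6 || !v5) — !v6 is true.
  10. (v3 || !v9) — v3 is true.
  11. (!v1 || !v3) — !v1 is true.
  12. (v7 || v8 || !v5) — v8 is true.
  13. (!v2 || v9 || v5) — v9 is true.
  14. (!v6 || !v4) — !v6 is true.
  15. (!v5 || !v9 || !v6) — !v6 is true.
  16. (v1 || !v4 || !v7) — !v7 is true.
  17. (!v2 || !v4 || v9) — v9 is true.
  18. (!v5 || v1) — !v5 is true.
  19. (v2 || !v9 || v7) — v2 is true.
  20. (!v6 || v2 || v7) — v2 is true.
  21. (!v4 || !v6 || v5) — !v6 is true.
  22. (v5 || !v1 || !v7) — !v7 is true.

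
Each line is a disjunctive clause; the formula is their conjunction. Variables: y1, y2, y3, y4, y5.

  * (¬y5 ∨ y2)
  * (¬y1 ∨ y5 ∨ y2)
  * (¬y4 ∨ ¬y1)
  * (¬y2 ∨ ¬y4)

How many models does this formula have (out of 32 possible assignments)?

12

Case analysis on y2 and y1:
  y2=1, y1=1: remaining (y3,y4,y5) ∈ {(0,0,0); (0,0,1); (1,0,0); (1,0,1)} — 4.
  y2=1, y1=0: remaining (y3,y4,y5) ∈ {(0,0,0); (0,0,1); (1,0,0); (1,0,1)} — 4.
  y2=0, y1=1: a clause becomes empty — 0.
  y2=0, y1=0: remaining (y3,y4,y5) ∈ {(0,0,0); (0,1,0); (1,0,0); (1,1,0)} — 4.
Total: 4 + 4 + 0 + 4 = 12.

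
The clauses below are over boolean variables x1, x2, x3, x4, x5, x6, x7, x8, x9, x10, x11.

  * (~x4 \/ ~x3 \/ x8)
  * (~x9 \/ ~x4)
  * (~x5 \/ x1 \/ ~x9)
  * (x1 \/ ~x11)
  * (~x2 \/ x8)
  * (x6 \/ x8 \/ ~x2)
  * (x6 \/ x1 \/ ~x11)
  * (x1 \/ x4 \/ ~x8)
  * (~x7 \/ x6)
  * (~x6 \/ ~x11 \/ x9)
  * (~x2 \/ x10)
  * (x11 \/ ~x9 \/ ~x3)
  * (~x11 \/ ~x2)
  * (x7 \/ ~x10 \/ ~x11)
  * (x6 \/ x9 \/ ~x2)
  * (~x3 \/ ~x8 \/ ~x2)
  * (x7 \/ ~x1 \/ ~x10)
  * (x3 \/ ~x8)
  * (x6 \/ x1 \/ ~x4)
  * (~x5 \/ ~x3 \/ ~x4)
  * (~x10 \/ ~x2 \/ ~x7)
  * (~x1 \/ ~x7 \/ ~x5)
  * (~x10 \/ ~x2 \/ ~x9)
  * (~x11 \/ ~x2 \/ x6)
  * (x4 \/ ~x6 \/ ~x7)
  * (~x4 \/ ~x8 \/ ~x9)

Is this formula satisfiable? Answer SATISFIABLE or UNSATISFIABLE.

x2 occurs only negated in the remaining clauses — set x2 = False.
Set x1 = True and propagate.
For the remaining variables, x3 = True, x4 = False, x5 = True, x6 = False, x7 = False, x8 = True, x9 = False, x10 = False, x11 = True works.
So x1 = T, x2 = F, x3 = T, x4 = F, x5 = T, x6 = F, x7 = F, x8 = T, x9 = F, x10 = F, x11 = T is a satisfying assignment.

SATISFIABLE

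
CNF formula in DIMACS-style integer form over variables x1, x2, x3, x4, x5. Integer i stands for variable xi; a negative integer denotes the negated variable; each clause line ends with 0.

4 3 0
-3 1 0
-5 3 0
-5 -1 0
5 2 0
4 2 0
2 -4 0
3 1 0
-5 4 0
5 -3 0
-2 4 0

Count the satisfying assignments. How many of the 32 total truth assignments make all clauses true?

Satisfying assignments:
  x1=1 x2=1 x3=0 x4=1 x5=0
Count: 1.

1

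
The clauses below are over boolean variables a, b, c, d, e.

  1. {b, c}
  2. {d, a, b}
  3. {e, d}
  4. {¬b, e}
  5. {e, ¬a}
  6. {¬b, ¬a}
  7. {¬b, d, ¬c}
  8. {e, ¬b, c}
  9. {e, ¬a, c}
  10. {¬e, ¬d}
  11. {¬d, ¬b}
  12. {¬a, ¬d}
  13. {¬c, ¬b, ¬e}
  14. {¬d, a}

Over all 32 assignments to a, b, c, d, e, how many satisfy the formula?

Satisfying assignments:
  a=F b=T c=F d=F e=T
  a=T b=F c=T d=F e=T
That's 2 in total.

2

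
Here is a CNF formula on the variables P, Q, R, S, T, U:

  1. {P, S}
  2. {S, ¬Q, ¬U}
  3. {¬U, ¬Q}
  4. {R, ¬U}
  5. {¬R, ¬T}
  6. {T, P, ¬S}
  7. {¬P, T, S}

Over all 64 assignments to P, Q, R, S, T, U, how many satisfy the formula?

Split on S, then P.
  S=1, P=1: 7 of the 16 assignments to (Q,R,T,U) work.
  S=1, P=0: remaining (Q,R,T,U) ∈ {(0,0,1,0); (1,0,1,0)} — 2.
  S=0, P=1: remaining (Q,R,T,U) ∈ {(0,0,1,0); (1,0,1,0)} — 2.
  S=0, P=0: a clause becomes empty — 0.
Total: 7 + 2 + 2 + 0 = 11.

11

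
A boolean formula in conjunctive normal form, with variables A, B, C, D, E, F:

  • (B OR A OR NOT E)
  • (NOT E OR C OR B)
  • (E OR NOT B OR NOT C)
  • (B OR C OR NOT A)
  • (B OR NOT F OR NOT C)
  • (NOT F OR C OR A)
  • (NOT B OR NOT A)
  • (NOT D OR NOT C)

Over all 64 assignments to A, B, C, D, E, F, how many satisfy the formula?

Case analysis on B and C:
  B=T, C=T: remaining (A,D,E,F) ∈ {(F,F,T,F); (F,F,T,T)} — 2.
  B=T, C=F: remaining (A,D,E,F) ∈ {(F,F,F,F); (F,F,T,F); (F,T,F,F); (F,T,T,F)} — 4.
  B=F, C=T: remaining (A,D,E,F) ∈ {(F,F,F,F); (T,F,F,F); (T,F,T,F)} — 3.
  B=F, C=F: remaining (A,D,E,F) ∈ {(F,F,F,F); (F,T,F,F)} — 2.
Total: 2 + 4 + 3 + 2 = 11.

11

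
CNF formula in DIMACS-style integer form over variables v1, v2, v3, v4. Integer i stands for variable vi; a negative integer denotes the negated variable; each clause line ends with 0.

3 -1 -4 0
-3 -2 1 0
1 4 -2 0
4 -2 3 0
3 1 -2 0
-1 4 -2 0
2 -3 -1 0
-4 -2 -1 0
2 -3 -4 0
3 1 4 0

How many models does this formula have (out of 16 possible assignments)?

3

The models are:
  v1=0 v2=0 v3=0 v4=1
  v1=0 v2=0 v3=1 v4=0
  v1=1 v2=0 v3=0 v4=0
Count: 3.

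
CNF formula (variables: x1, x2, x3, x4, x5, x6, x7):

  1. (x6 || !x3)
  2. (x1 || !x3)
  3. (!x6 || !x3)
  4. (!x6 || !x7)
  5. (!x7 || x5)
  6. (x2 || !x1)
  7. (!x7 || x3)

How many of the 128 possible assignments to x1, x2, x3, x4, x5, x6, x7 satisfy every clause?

Split on x3, then x6.
  x3=T, x6=T: a clause becomes empty — 0.
  x3=T, x6=F: a clause becomes empty — 0.
  x3=F, x6=T: x4, x5 free; 3 ways for (x1,x2,x7) × 2^2 = 12.
  x3=F, x6=F: x4, x5 free; 3 ways for (x1,x2,x7) × 2^2 = 12.
Total: 0 + 0 + 12 + 12 = 24.

24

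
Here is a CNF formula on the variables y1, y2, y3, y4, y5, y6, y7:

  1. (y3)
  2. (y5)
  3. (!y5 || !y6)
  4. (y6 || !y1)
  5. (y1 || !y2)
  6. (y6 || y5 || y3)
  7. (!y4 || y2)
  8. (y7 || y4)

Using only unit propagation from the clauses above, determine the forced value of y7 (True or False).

(y3) is a unit clause: y3 = True.
(y5) is a unit clause: y5 = True.
(!y6 || !y5): since y5 = True, the clause reduces to (!y6). y6 = False.
From (!y1 || y6) and y6 = False: y1 = False.
From (!y2 || y1) and y1 = False: y2 = False.
(!y4 || y2) with y2 = False leaves only !y4, so y4 = False.
From (y4 || y7) and y4 = False: y7 = True.

True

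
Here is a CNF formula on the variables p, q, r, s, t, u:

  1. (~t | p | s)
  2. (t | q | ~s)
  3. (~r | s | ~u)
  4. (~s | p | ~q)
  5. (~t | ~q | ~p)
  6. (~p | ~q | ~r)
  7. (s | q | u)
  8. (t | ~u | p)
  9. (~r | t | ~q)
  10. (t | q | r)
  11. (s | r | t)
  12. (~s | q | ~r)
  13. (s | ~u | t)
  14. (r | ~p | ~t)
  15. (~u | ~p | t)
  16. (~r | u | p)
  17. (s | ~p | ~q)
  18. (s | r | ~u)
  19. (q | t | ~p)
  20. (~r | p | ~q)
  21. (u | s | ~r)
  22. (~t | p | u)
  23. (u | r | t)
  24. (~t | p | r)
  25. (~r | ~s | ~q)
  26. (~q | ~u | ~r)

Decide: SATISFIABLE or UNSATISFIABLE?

r = True:
  q = True:
    propagation gives p=False; an empty clause results — contradiction.
  q = False:
    propagation gives s=False, u=False; an empty clause results — contradiction.
r = False:
  t = True:
    propagation gives p=False; an empty clause results — contradiction.
  t = False:
    propagation gives q=True, s=True, p=True, u=False; an empty clause results — contradiction.
Every branch closes, so no satisfying assignment exists.

UNSATISFIABLE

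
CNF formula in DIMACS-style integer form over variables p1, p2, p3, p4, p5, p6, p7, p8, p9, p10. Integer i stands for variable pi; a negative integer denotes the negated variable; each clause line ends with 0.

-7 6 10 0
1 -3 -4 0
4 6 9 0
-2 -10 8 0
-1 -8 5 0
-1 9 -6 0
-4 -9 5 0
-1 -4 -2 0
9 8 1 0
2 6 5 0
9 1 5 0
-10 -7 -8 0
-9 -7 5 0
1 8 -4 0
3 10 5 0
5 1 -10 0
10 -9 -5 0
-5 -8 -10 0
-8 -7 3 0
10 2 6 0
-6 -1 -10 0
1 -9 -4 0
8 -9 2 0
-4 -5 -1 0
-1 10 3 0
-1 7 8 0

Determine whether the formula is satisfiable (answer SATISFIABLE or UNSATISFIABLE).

SATISFIABLE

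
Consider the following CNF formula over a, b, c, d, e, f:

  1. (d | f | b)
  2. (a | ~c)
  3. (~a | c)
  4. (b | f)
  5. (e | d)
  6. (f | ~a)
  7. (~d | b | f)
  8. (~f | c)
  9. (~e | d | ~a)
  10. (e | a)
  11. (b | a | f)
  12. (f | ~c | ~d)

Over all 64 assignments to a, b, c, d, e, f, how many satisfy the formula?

6

Satisfying assignments:
  a=F b=T c=F d=F e=T f=F
  a=F b=T c=F d=T e=T f=F
  a=T b=F c=T d=T e=F f=T
  a=T b=F c=T d=T e=T f=T
  a=T b=T c=T d=T e=F f=T
  a=T b=T c=T d=T e=T f=T
Count: 6.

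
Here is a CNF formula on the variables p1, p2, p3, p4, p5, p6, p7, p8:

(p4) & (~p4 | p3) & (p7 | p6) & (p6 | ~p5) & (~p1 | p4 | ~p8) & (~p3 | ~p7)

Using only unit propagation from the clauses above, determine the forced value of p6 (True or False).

Unit clause (p4) sets p4 = True.
In (p3 | ~p4), ~p4 is now false; p3 must hold, so p3 = True.
In (~p7 | ~p3), ~p3 is now false; ~p7 must hold, so p7 = False.
(p7 | p6) with p7 = False leaves only p6, so p6 = True.

True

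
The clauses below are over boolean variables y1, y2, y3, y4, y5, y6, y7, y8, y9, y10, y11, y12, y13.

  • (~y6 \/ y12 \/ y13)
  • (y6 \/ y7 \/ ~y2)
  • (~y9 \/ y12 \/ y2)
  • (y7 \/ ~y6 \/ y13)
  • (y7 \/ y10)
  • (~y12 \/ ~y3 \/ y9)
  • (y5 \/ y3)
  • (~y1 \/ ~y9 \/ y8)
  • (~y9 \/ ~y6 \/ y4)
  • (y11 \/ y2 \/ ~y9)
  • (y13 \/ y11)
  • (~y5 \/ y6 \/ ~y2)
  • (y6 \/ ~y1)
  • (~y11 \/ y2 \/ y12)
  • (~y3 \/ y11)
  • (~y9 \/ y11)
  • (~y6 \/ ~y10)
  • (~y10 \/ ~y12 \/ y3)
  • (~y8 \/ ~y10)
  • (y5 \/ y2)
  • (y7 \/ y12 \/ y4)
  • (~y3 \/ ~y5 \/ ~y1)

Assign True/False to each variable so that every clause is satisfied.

y1 = 0, y2 = 0, y3 = 1, y4 = 1, y5 = 1, y6 = 0, y7 = 1, y8 = 0, y9 = 1, y10 = 0, y11 = 1, y12 = 1, y13 = 0

y1 occurs only negated in the remaining clauses — set y1 = False.
Pure literal: y4 appears only positively; assign y4 = True.
Try y2 = False.
  then y5 is forced to True.
Branch on y3: take y3 = True.
  then y11 is forced to True.
  then y12 is forced to True.
  then y9 is forced to True.
Set y6 = False and propagate.
For the remaining variables, y7 = True, y8 = False, y10 = False, y13 = False works.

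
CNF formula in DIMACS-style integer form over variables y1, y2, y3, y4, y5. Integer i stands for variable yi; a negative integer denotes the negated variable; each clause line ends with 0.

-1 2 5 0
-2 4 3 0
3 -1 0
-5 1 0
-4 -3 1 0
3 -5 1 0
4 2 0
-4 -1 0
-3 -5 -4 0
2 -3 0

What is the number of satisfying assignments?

5

Satisfying assignments:
  y1=0 y2=0 y3=0 y4=1 y5=0
  y1=0 y2=1 y3=0 y4=1 y5=0
  y1=0 y2=1 y3=1 y4=0 y5=0
  y1=1 y2=1 y3=1 y4=0 y5=0
  y1=1 y2=1 y3=1 y4=0 y5=1
Count: 5.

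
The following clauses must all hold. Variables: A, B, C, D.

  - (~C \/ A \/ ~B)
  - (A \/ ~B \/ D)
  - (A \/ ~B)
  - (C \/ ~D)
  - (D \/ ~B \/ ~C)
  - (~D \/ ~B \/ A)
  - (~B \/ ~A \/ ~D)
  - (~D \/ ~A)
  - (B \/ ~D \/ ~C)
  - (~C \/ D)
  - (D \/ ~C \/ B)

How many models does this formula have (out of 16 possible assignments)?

The models are:
  A=0 B=0 C=0 D=0
  A=1 B=0 C=0 D=0
  A=1 B=1 C=0 D=0
Count: 3.

3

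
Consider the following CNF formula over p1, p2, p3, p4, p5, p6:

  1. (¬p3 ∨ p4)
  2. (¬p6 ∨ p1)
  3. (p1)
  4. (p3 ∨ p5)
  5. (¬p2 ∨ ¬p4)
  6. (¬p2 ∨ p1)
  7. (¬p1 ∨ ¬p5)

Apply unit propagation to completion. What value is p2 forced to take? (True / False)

False

(p1) is a unit clause: p1 = True.
(¬p1 ∨ ¬p5) with p1 = True leaves only ¬p5, so p5 = False.
(p3 ∨ p5) with p5 = False leaves only p3, so p3 = True.
(¬p3 ∨ p4): since p3 = True, the clause reduces to (p4). p4 = True.
(¬p2 ∨ ¬p4): since p4 = True, the clause reduces to (¬p2). p2 = False.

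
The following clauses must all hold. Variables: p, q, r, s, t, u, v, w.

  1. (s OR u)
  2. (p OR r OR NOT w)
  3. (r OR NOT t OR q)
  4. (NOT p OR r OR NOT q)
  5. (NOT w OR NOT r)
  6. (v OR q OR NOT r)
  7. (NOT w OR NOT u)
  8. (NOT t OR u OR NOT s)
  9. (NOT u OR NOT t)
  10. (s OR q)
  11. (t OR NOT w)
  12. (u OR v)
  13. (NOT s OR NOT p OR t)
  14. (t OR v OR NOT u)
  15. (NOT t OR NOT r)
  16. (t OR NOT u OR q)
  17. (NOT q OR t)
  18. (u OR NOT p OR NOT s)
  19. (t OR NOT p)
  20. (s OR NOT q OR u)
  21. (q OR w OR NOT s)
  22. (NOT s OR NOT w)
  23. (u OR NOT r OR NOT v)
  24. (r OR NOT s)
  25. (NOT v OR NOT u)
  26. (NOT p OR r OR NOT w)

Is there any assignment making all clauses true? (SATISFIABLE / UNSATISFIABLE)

UNSATISFIABLE

u = True:
  propagation gives w=False, t=False, v=True; an empty clause results — contradiction.
u = False:
  propagation gives s=True, t=False, w=False, v=True; an empty clause results — contradiction.
Every branch closes, so no satisfying assignment exists.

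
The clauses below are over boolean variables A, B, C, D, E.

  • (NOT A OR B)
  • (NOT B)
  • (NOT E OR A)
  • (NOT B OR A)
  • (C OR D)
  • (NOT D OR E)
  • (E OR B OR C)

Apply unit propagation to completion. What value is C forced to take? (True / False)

True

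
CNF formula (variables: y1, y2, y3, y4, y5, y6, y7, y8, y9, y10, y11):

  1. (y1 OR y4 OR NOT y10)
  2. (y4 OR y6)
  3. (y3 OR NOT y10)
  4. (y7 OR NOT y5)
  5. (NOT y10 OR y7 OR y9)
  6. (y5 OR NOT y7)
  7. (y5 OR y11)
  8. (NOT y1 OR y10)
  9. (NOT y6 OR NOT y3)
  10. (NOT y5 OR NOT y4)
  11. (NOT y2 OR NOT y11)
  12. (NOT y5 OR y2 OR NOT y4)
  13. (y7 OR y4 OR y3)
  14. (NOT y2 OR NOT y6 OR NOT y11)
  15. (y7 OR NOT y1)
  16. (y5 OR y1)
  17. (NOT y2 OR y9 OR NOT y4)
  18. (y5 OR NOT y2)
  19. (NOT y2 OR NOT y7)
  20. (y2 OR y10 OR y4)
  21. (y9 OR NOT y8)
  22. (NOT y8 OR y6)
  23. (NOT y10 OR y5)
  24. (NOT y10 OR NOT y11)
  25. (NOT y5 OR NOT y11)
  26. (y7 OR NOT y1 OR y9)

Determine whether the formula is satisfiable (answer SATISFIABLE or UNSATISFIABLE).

y5 = True:
  propagation gives y7=True, y4=False, y6=True, y3=False; an empty clause results — contradiction.
y5 = False:
  propagation gives y7=False, y11=True, y2=False, y1=False; an empty clause results — contradiction.
Every branch closes, so no satisfying assignment exists.

UNSATISFIABLE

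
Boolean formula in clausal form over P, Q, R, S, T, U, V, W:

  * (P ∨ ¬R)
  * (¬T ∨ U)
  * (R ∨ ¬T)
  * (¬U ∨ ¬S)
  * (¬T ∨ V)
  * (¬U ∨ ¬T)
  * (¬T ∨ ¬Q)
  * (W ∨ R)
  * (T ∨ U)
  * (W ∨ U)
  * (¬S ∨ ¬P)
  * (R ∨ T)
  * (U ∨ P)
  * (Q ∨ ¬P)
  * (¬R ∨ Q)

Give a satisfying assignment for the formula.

P=True, Q=True, R=True, S=False, T=False, U=True, V=True, W=False

S occurs only negated in the remaining clauses — set S = False.
Pure literal: V appears only positively; assign V = True.
Set P = True and propagate.
  then Q is forced to True.
  then T is forced to False.
  then U is forced to True.
  then R is forced to True.
W is now unconstrained; take W = False.
Every clause has at least one true literal under this assignment.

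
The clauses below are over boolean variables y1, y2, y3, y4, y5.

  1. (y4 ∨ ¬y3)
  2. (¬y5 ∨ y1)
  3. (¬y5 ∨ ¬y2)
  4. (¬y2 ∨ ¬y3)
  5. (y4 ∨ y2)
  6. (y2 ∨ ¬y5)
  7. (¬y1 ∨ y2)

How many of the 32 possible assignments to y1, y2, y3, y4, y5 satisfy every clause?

6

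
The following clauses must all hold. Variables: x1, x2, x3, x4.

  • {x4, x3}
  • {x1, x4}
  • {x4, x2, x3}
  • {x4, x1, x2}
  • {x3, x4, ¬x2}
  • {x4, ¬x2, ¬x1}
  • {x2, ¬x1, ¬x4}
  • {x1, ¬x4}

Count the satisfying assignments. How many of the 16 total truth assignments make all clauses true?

3

Satisfying assignments:
  x1=1 x2=0 x3=1 x4=0
  x1=1 x2=1 x3=0 x4=1
  x1=1 x2=1 x3=1 x4=1
That's 3 in total.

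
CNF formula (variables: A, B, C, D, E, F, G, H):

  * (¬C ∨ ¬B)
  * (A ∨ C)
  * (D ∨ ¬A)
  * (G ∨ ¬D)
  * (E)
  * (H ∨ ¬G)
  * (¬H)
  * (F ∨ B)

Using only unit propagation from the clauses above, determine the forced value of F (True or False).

True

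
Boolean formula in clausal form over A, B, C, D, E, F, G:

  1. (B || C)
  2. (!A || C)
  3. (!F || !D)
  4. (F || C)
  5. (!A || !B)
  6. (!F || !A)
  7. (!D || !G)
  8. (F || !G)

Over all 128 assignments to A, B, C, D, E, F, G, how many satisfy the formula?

24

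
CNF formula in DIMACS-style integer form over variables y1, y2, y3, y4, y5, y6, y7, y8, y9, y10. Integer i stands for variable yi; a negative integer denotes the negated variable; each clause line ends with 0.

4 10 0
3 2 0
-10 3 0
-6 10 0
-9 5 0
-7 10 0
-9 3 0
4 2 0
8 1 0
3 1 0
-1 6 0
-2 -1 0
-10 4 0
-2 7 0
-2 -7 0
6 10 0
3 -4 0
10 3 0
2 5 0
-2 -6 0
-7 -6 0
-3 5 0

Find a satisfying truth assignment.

y1=F, y2=F, y3=T, y4=T, y5=T, y6=F, y7=F, y8=T, y9=F, y10=T

Pure literal: y5 appears only positively; assign y5 = True.
y8 occurs only positively in the remaining clauses — set y8 = True.
Try y1 = False.
  then y3 is forced to True.
Branch on y2: take y2 = False.
  then y4 is forced to True.
For the remaining variables, y6 = False, y7 = False, y9 = False, y10 = True works.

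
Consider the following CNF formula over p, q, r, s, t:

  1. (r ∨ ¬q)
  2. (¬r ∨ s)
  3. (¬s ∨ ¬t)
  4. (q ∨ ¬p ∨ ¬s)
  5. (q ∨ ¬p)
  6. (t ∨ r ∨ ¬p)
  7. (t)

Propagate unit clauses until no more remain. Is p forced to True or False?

False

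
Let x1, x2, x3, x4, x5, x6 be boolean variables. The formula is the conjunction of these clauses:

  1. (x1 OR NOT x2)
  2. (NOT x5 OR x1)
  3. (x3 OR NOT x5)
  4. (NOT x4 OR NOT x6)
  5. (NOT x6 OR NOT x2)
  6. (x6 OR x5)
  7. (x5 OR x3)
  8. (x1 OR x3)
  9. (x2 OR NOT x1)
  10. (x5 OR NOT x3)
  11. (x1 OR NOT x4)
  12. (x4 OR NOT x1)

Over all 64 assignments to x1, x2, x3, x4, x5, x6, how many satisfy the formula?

1

The models are:
  x1=T x2=T x3=T x4=T x5=T x6=F
That's 1 in total.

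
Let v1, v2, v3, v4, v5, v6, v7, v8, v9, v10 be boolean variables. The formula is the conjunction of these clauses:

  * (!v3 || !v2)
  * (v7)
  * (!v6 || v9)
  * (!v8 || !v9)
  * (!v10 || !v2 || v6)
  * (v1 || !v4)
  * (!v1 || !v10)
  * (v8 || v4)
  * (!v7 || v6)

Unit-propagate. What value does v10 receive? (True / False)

(v7) stands alone — v7 = True.
In (!v7 || v6), !v7 is now false; v6 must hold, so v6 = True.
(!v6 || v9) with v6 = True leaves only v9, so v9 = True.
(!v9 || !v8): since v9 = True, the clause reduces to (!v8). v8 = False.
(v4 || v8): since v8 = False, the clause reduces to (v4). v4 = True.
In (v1 || !v4), !v4 is now false; v1 must hold, so v1 = True.
(!v10 || !v1) with v1 = True leaves only !v10, so v10 = False.

False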